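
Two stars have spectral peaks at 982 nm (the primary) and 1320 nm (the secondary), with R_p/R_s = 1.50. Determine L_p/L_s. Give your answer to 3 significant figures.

Wien's law gives T ∝ 1/λ_max, so T_p/T_s = λ_s/λ_p = 1320/982 = 1.344.
Then L ∝ R²T⁴ gives L_p/L_s = (1.50)² × (1.344)⁴ = 2.250 × 3.265 = 7.346.

7.35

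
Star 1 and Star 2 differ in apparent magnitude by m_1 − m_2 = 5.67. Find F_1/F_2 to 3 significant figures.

0.00540

F_1/F_2 = 10^(−(m_1 − m_2)/2.5) = 10^(-5.67/2.5) = 10^-2.268 = 0.005395.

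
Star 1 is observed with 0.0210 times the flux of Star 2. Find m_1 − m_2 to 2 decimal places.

4.19

m_1 − m_2 = −2.5 log₁₀(F_1/F_2) = −2.5 log₁₀(0.0210) = −2.5 × (-1.678) = 4.194.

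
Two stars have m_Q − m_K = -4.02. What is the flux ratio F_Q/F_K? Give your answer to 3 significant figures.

F_Q/F_K = 10^(−(m_Q − m_K)/2.5) = 10^(4.02/2.5) = 10^1.608 = 40.55.

40.6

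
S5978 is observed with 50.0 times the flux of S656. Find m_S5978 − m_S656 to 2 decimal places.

-4.25

m_S5978 − m_S656 = −2.5 log₁₀(F_S5978/F_S656) = −2.5 log₁₀(50.0) = −2.5 × (1.699) = -4.247.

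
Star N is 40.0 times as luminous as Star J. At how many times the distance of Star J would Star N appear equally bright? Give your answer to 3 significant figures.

6.32

Equal flux requires L_N/d_N² = L_J/d_J², so d_N/d_J = √(L_N/L_J)
= √(40.0) = 6.325.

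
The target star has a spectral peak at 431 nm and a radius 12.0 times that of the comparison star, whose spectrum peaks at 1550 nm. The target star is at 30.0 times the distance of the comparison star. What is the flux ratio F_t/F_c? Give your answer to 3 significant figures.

26.8

Wien's law: T_t/T_c = λ_c/λ_t = 1550/431 = 3.596.
L_t/L_c = (R_t/R_c)²(T_t/T_c)⁴ = (12.0)²(3.596)⁴ = 2.409×10^4.
F_t/F_c = (L_t/L_c)/(d_t/d_c)² = 2.409×10^4/(30.0)² = 26.76.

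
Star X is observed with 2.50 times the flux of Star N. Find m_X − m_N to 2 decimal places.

-0.99

m_X − m_N = −2.5 log₁₀(F_X/F_N) = −2.5 log₁₀(2.50) = −2.5 × (0.398) = -0.995.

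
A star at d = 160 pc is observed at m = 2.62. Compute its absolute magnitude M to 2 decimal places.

M = m − 5 log₁₀(d/10 pc) = 2.62 − 5 log₁₀(160/10)
  = 2.62 − 5 × 1.204 = 2.62 − 6.02 = -3.40.

-3.40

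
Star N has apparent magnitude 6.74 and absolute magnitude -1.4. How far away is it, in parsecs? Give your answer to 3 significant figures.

425 pc

m − M = 5 log₁₀(d/10 pc)
6.74 − (-1.4) = 8.14 = 5 log₁₀(d/10)
d = 10 × 10^(8.14/5) = 10 × 10^1.628 = 424.6 pc.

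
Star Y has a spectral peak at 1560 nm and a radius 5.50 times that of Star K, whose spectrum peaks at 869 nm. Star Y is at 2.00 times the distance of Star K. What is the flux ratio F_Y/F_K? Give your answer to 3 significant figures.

0.728

Wien's law: T_Y/T_K = λ_K/λ_Y = 869/1560 = 0.5571.
L_Y/L_K = (R_Y/R_K)²(T_Y/T_K)⁴ = (5.50)²(0.5571)⁴ = 2.913.
F_Y/F_K = (L_Y/L_K)/(d_Y/d_K)² = 2.913/(2.00)² = 0.7282.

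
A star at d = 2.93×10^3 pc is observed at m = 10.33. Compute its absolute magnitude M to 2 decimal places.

M = m − 5 log₁₀(d/10 pc) = 10.33 − 5 log₁₀(2.93×10^3/10)
  = 10.33 − 5 × 2.467 = 10.33 − 12.33 = -2.00.

-2.00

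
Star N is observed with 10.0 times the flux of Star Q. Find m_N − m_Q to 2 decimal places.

m_N − m_Q = −2.5 log₁₀(F_N/F_Q) = −2.5 log₁₀(10.0) = −2.5 × (1.000) = -2.500.

-2.50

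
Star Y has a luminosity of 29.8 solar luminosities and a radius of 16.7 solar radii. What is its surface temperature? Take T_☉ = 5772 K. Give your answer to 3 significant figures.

T/T_☉ = (L/L_☉)^(1/4) / (R/R_☉)^(1/2)
T = 5772 × (29.8)^(1/4) / √(16.7) = 5772 × 2.336 / 4.087 = 3300 K.

3.30×10^3 K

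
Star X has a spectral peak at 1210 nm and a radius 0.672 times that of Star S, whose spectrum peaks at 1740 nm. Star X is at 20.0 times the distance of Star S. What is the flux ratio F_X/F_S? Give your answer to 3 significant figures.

0.00483

Wien's law: T_X/T_S = λ_S/λ_X = 1740/1210 = 1.438.
L_X/L_S = (R_X/R_S)²(T_X/T_S)⁴ = (0.672)²(1.438)⁴ = 1.931.
F_X/F_S = (L_X/L_S)/(d_X/d_S)² = 1.931/(20.0)² = 0.004828.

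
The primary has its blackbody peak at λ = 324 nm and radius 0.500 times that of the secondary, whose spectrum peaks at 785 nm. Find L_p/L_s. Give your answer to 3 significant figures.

8.61

Wien's law gives T ∝ 1/λ_max, so T_p/T_s = λ_s/λ_p = 785/324 = 2.423.
Then L ∝ R²T⁴ gives L_p/L_s = (0.500)² × (2.423)⁴ = 0.2500 × 34.46 = 8.615.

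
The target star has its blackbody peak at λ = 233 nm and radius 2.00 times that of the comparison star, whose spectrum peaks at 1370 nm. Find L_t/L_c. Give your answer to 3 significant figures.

Wien's law gives T ∝ 1/λ_max, so T_t/T_c = λ_c/λ_t = 1370/233 = 5.880.
Then L ∝ R²T⁴ gives L_t/L_c = (2.00)² × (5.880)⁴ = 4.000 × 1195 = 4781.

4.78×10^3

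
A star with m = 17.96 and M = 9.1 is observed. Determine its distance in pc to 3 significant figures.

m − M = 5 log₁₀(d/10 pc)
17.96 − (9.1) = 8.86 = 5 log₁₀(d/10)
d = 10 × 10^(8.86/5) = 10 × 10^1.772 = 591.6 pc.

592 pc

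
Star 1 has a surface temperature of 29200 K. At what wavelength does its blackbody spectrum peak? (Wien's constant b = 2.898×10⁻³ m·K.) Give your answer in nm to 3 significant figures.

λ_max = b/T = 2.898×10⁻³ / 29200 = 9.92×10^-8 m = 99.25 nm.

99.2 nm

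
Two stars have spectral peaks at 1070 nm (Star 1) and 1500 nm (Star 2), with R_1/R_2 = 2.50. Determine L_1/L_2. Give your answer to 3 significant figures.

24.1

Wien's law gives T ∝ 1/λ_max, so T_1/T_2 = λ_2/λ_1 = 1500/1070 = 1.402.
Then L ∝ R²T⁴ gives L_1/L_2 = (2.50)² × (1.402)⁴ = 6.250 × 3.862 = 24.14.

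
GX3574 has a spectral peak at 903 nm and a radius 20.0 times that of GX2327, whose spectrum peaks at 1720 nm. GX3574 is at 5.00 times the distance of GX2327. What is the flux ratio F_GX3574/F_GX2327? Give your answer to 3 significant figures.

211

Wien's law: T_GX3574/T_GX2327 = λ_GX2327/λ_GX3574 = 1720/903 = 1.905.
L_GX3574/L_GX2327 = (R_GX3574/R_GX2327)²(T_GX3574/T_GX2327)⁴ = (20.0)²(1.905)⁴ = 5265.
F_GX3574/F_GX2327 = (L_GX3574/L_GX2327)/(d_GX3574/d_GX2327)² = 5265/(5.00)² = 210.6.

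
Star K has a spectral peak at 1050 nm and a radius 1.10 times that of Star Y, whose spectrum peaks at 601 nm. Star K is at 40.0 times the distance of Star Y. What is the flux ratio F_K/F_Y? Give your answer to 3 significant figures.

Wien's law: T_K/T_Y = λ_Y/λ_K = 601/1050 = 0.5724.
L_K/L_Y = (R_K/R_Y)²(T_K/T_Y)⁴ = (1.10)²(0.5724)⁴ = 0.1299.
F_K/F_Y = (L_K/L_Y)/(d_K/d_Y)² = 0.1299/(40.0)² = 8.117×10^-5.

8.12×10^-5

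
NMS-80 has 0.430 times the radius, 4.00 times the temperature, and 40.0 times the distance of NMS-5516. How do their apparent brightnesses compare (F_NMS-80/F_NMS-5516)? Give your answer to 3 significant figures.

0.0296

L_NMS-80/L_NMS-5516 = (R_NMS-80/R_NMS-5516)²(T_NMS-80/T_NMS-5516)⁴ = (0.430)² × (4.00)⁴ = 47.33.
F_NMS-80/F_NMS-5516 = (L_NMS-80/L_NMS-5516)/(d_NMS-80/d_NMS-5516)² = 47.33 / (40.0)² = 0.02958.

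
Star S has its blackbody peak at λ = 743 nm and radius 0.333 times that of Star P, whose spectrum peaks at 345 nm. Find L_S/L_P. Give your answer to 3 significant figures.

0.00515

Wien's law gives T ∝ 1/λ_max, so T_S/T_P = λ_P/λ_S = 345/743 = 0.4643.
Then L ∝ R²T⁴ gives L_S/L_P = (0.333)² × (0.4643)⁴ = 0.1109 × 0.04649 = 0.005155.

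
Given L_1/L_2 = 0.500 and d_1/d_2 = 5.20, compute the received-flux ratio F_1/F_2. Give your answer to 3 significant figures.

F = L/(4πd²), so F_1/F_2 = (L_1/L_2) / (d_1/d_2)²
= 0.500 / (5.20)² = 0.500 / 27.04 = 0.01849.

0.0185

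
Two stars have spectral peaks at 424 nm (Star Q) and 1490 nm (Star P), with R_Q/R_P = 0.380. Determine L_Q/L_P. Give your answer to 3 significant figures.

Wien's law gives T ∝ 1/λ_max, so T_Q/T_P = λ_P/λ_Q = 1490/424 = 3.514.
Then L ∝ R²T⁴ gives L_Q/L_P = (0.380)² × (3.514)⁴ = 0.1444 × 152.5 = 22.02.

22.0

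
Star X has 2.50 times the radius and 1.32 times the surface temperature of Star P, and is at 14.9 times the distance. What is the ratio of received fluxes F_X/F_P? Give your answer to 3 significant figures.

L_X/L_P = (R_X/R_P)²(T_X/T_P)⁴ = (2.50)² × (1.32)⁴ = 18.97.
F_X/F_P = (L_X/L_P)/(d_X/d_P)² = 18.97 / (14.9)² = 0.08547.

0.0855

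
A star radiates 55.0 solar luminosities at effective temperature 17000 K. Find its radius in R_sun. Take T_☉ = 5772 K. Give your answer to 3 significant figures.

R/R_☉ = √(L/L_☉) / (T/T_☉)² = √(55.0) / (2.945)²
       = 7.416 / 8.675 = 0.8549.

0.855 R_sun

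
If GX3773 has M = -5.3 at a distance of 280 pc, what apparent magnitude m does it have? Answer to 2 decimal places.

1.94

m = M + 5 log₁₀(d/10 pc) = -5.3 + 5 log₁₀(280/10)
  = -5.3 + 5 × 1.447 = -5.3 + 7.24 = 1.94.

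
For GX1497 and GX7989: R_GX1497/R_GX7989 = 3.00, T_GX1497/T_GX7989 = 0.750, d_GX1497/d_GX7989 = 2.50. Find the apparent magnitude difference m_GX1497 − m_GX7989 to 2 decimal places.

0.85

L_GX1497/L_GX7989 = (3.00)²(0.750)⁴ = 2.848.
F_GX1497/F_GX7989 = (L_GX1497/L_GX7989)/(d_GX1497/d_GX7989)² = 2.848/6.250 = 0.4556.
m_GX1497 − m_GX7989 = −2.5 log₁₀(0.4556) = 0.85.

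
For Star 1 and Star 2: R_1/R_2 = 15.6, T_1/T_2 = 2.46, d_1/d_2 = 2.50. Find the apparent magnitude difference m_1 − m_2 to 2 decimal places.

-7.89

L_1/L_2 = (15.6)²(2.46)⁴ = 8912.
F_1/F_2 = (L_1/L_2)/(d_1/d_2)² = 8912/6.250 = 1426.
m_1 − m_2 = −2.5 log₁₀(1426) = -7.89.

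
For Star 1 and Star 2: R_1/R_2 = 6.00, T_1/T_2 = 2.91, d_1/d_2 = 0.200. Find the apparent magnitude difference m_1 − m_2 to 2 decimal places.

L_1/L_2 = (6.00)²(2.91)⁴ = 2582.
F_1/F_2 = (L_1/L_2)/(d_1/d_2)² = 2582/0.04000 = 6.454×10^4.
m_1 − m_2 = −2.5 log₁₀(6.454×10^4) = -12.02.

-12.02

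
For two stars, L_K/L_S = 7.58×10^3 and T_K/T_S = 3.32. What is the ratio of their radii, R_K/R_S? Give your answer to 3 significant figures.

7.90

L ∝ R²T⁴ gives R ∝ √L / T², so
R_K/R_S = √(7.58×10^3) / (3.32)² = 87.06 / 11.02 = 7.899.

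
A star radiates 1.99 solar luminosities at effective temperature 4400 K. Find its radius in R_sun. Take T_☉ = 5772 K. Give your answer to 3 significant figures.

R/R_☉ = √(L/L_☉) / (T/T_☉)² = √(1.99) / (0.7623)²
       = 1.411 / 0.5811 = 2.428.

2.43 R_sun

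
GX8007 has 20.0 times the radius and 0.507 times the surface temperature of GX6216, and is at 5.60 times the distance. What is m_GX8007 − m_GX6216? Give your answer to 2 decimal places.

L_GX8007/L_GX6216 = (20.0)²(0.507)⁴ = 26.43.
F_GX8007/F_GX6216 = (L_GX8007/L_GX6216)/(d_GX8007/d_GX6216)² = 26.43/31.36 = 0.8428.
m_GX8007 − m_GX6216 = −2.5 log₁₀(0.8428) = 0.19.

0.19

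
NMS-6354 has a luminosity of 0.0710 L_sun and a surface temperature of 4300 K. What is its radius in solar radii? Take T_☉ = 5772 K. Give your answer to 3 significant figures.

0.480 solar radii

R/R_☉ = √(L/L_☉) / (T/T_☉)² = √(0.0710) / (0.7450)²
       = 0.2665 / 0.5550 = 0.4801.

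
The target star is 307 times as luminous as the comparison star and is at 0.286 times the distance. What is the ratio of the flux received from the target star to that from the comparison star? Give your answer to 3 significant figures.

F = L/(4πd²), so F_t/F_c = (L_t/L_c) / (d_t/d_c)²
= 307 / (0.286)² = 307 / 0.08180 = 3753.

3.75×10^3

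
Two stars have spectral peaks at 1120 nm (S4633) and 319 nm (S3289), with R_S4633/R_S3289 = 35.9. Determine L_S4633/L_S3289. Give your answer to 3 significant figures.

8.48

Wien's law gives T ∝ 1/λ_max, so T_S4633/T_S3289 = λ_S3289/λ_S4633 = 319/1120 = 0.2848.
Then L ∝ R²T⁴ gives L_S4633/L_S3289 = (35.9)² × (0.2848)⁴ = 1289 × 0.006581 = 8.482.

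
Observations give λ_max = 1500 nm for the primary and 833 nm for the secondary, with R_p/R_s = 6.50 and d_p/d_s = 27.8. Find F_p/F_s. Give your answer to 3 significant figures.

0.00520

Wien's law: T_p/T_s = λ_s/λ_p = 833/1500 = 0.5553.
L_p/L_s = (R_p/R_s)²(T_p/T_s)⁴ = (6.50)²(0.5553)⁴ = 4.018.
F_p/F_s = (L_p/L_s)/(d_p/d_s)² = 4.018/(27.8)² = 0.005199.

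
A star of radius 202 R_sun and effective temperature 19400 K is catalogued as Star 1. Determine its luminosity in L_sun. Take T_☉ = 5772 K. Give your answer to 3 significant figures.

5.21×10^6 L_sun

L/L_☉ = (R/R_☉)² (T/T_☉)⁴ = (202)² × (19400/5772)⁴
       = 4.080×10^4 × (3.361)⁴ = 4.080×10^4 × 127.6 = 5.207×10^6.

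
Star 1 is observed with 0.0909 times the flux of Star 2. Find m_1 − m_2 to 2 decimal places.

m_1 − m_2 = −2.5 log₁₀(F_1/F_2) = −2.5 log₁₀(0.0909) = −2.5 × (-1.041) = 2.604.

2.60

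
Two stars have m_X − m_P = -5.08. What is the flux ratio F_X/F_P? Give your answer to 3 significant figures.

F_X/F_P = 10^(−(m_X − m_P)/2.5) = 10^(5.08/2.5) = 10^2.032 = 107.6.

108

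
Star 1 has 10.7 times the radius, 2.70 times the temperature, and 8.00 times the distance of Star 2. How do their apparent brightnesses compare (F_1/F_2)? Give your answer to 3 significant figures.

L_1/L_2 = (R_1/R_2)²(T_1/T_2)⁴ = (10.7)² × (2.70)⁴ = 6084.
F_1/F_2 = (L_1/L_2)/(d_1/d_2)² = 6084 / (8.00)² = 95.07.

95.1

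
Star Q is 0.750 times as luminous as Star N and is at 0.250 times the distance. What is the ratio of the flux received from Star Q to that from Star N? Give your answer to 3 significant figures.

F = L/(4πd²), so F_Q/F_N = (L_Q/L_N) / (d_Q/d_N)²
= 0.750 / (0.250)² = 0.750 / 0.06250 = 12.00.

12.0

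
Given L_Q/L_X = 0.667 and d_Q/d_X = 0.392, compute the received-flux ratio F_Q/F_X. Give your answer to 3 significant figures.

F = L/(4πd²), so F_Q/F_X = (L_Q/L_X) / (d_Q/d_X)²
= 0.667 / (0.392)² = 0.667 / 0.1537 = 4.341.

4.34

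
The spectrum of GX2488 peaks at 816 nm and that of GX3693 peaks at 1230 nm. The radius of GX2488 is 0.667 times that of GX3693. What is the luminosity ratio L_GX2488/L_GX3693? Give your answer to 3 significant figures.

2.30

Wien's law gives T ∝ 1/λ_max, so T_GX2488/T_GX3693 = λ_GX3693/λ_GX2488 = 1230/816 = 1.507.
Then L ∝ R²T⁴ gives L_GX2488/L_GX3693 = (0.667)² × (1.507)⁴ = 0.4449 × 5.162 = 2.297.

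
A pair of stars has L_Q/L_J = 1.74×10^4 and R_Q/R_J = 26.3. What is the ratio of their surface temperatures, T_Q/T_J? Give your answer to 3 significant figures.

2.24

L ∝ R²T⁴ gives T ∝ (L/R²)^(1/4), so
T_Q/T_J = (1.74×10^4 / 26.3²)^(1/4) = (25.16)^(1/4) = 2.240.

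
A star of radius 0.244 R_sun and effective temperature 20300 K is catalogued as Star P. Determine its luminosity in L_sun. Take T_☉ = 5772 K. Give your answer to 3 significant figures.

L/L_☉ = (R/R_☉)² (T/T_☉)⁴ = (0.244)² × (20300/5772)⁴
       = 0.05954 × (3.517)⁴ = 0.05954 × 153.0 = 9.109.

9.11 L_sun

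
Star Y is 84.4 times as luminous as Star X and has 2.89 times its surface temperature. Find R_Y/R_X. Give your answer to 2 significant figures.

1.1

L ∝ R²T⁴ gives R ∝ √L / T², so
R_Y/R_X = √(84.4) / (2.89)² = 9.187 / 8.352 = 1.100.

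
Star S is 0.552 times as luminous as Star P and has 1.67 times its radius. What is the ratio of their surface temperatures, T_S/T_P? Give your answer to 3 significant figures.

L ∝ R²T⁴ gives T ∝ (L/R²)^(1/4), so
T_S/T_P = (0.552 / 1.67²)^(1/4) = (0.1979)^(1/4) = 0.6670.

0.667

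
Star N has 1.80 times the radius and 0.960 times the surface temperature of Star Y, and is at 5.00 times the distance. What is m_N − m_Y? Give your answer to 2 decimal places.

L_N/L_Y = (1.80)²(0.960)⁴ = 2.752.
F_N/F_Y = (L_N/L_Y)/(d_N/d_Y)² = 2.752/25.00 = 0.1101.
m_N − m_Y = −2.5 log₁₀(0.1101) = 2.40.

2.40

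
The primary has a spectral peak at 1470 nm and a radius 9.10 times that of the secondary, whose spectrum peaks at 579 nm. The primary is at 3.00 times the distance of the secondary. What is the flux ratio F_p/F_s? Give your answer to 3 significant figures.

0.221

Wien's law: T_p/T_s = λ_s/λ_p = 579/1470 = 0.3939.
L_p/L_s = (R_p/R_s)²(T_p/T_s)⁴ = (9.10)²(0.3939)⁴ = 1.993.
F_p/F_s = (L_p/L_s)/(d_p/d_s)² = 1.993/(3.00)² = 0.2215.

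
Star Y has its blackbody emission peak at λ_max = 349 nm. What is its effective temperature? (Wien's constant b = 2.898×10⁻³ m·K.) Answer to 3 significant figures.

8.30×10^3 K

T = b/λ_max = 2.898×10⁻³ / (349×10⁻⁹) = 8304 K.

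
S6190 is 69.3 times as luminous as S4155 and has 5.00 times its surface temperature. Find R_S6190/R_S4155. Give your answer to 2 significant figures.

0.33

L ∝ R²T⁴ gives R ∝ √L / T², so
R_S6190/R_S4155 = √(69.3) / (5.00)² = 8.325 / 25.00 = 0.3330.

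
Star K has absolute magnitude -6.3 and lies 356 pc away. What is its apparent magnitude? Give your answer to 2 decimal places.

m = M + 5 log₁₀(d/10 pc) = -6.3 + 5 log₁₀(356/10)
  = -6.3 + 5 × 1.551 = -6.3 + 7.76 = 1.46.

1.46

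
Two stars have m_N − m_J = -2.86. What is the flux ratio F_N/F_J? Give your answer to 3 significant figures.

F_N/F_J = 10^(−(m_N − m_J)/2.5) = 10^(2.86/2.5) = 10^1.144 = 13.93.

13.9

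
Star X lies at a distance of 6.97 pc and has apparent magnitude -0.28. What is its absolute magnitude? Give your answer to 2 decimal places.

0.50

M = m − 5 log₁₀(d/10 pc) = -0.28 − 5 log₁₀(6.97/10)
  = -0.28 − 5 × -0.157 = -0.28 − -0.78 = 0.50.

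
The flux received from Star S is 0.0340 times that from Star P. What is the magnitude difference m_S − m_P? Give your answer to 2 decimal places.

m_S − m_P = −2.5 log₁₀(F_S/F_P) = −2.5 log₁₀(0.0340) = −2.5 × (-1.469) = 3.671.

3.67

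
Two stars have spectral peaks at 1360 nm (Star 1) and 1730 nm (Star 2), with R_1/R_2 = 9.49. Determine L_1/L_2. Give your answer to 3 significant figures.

236

Wien's law gives T ∝ 1/λ_max, so T_1/T_2 = λ_2/λ_1 = 1730/1360 = 1.272.
Then L ∝ R²T⁴ gives L_1/L_2 = (9.49)² × (1.272)⁴ = 90.06 × 2.618 = 235.8.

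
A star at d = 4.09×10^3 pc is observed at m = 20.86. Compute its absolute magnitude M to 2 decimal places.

7.80

M = m − 5 log₁₀(d/10 pc) = 20.86 − 5 log₁₀(4.09×10^3/10)
  = 20.86 − 5 × 2.612 = 20.86 − 13.06 = 7.80.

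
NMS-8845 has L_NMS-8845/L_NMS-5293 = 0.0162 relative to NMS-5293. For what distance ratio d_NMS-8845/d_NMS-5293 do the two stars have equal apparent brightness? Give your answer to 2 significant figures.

Equal flux requires L_NMS-8845/d_NMS-8845² = L_NMS-5293/d_NMS-5293², so d_NMS-8845/d_NMS-5293 = √(L_NMS-8845/L_NMS-5293)
= √(0.0162) = 0.1273.

0.13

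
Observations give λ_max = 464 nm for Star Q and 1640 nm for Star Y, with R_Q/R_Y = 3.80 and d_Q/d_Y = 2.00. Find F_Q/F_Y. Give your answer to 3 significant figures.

Wien's law: T_Q/T_Y = λ_Y/λ_Q = 1640/464 = 3.534.
L_Q/L_Y = (R_Q/R_Y)²(T_Q/T_Y)⁴ = (3.80)²(3.534)⁴ = 2254.
F_Q/F_Y = (L_Q/L_Y)/(d_Q/d_Y)² = 2254/(2.00)² = 563.4.

563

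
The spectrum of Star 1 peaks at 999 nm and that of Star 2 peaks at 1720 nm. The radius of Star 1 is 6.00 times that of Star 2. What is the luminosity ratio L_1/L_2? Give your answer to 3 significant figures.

Wien's law gives T ∝ 1/λ_max, so T_1/T_2 = λ_2/λ_1 = 1720/999 = 1.722.
Then L ∝ R²T⁴ gives L_1/L_2 = (6.00)² × (1.722)⁴ = 36.00 × 8.787 = 316.3.

316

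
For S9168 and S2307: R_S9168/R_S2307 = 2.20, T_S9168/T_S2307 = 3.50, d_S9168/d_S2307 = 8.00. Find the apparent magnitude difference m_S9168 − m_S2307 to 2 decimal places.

L_S9168/L_S2307 = (2.20)²(3.50)⁴ = 726.3.
F_S9168/F_S2307 = (L_S9168/L_S2307)/(d_S9168/d_S2307)² = 726.3/64.00 = 11.35.
m_S9168 − m_S2307 = −2.5 log₁₀(11.35) = -2.64.

-2.64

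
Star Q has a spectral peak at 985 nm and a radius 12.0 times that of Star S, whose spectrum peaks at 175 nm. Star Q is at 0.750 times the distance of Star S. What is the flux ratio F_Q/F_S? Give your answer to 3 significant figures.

Wien's law: T_Q/T_S = λ_S/λ_Q = 175/985 = 0.1777.
L_Q/L_S = (R_Q/R_S)²(T_Q/T_S)⁴ = (12.0)²(0.1777)⁴ = 0.1435.
F_Q/F_S = (L_Q/L_S)/(d_Q/d_S)² = 0.1435/(0.750)² = 0.2551.

0.255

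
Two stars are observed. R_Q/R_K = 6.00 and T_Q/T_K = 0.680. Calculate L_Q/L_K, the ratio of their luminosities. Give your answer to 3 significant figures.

7.70

From the Stefan–Boltzmann law, L ∝ R²T⁴, so
L_Q/L_K = (R_Q/R_K)² (T_Q/T_K)⁴ = (6.00)² × (0.680)⁴ = 36.00 × 0.2138 = 7.697.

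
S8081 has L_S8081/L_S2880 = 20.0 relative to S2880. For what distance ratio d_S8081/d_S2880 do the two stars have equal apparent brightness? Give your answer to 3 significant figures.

4.47

Equal flux requires L_S8081/d_S8081² = L_S2880/d_S2880², so d_S8081/d_S2880 = √(L_S8081/L_S2880)
= √(20.0) = 4.472.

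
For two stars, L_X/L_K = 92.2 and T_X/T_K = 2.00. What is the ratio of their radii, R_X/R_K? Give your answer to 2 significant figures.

2.4

L ∝ R²T⁴ gives R ∝ √L / T², so
R_X/R_K = √(92.2) / (2.00)² = 9.602 / 4.000 = 2.401.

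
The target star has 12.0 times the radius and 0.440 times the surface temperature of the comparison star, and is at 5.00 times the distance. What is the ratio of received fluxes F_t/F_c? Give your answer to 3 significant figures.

0.216

L_t/L_c = (R_t/R_c)²(T_t/T_c)⁴ = (12.0)² × (0.440)⁴ = 5.397.
F_t/F_c = (L_t/L_c)/(d_t/d_c)² = 5.397 / (5.00)² = 0.2159.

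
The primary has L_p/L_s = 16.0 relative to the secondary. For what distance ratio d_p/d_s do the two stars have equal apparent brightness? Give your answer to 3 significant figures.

Equal flux requires L_p/d_p² = L_s/d_s², so d_p/d_s = √(L_p/L_s)
= √(16.0) = 4.000.

4.00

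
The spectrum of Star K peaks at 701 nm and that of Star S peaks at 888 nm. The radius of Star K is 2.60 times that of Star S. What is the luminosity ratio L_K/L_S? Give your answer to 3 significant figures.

Wien's law gives T ∝ 1/λ_max, so T_K/T_S = λ_S/λ_K = 888/701 = 1.267.
Then L ∝ R²T⁴ gives L_K/L_S = (2.60)² × (1.267)⁴ = 6.760 × 2.575 = 17.41.

17.4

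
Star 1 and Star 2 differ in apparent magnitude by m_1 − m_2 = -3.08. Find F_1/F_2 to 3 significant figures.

17.1

F_1/F_2 = 10^(−(m_1 − m_2)/2.5) = 10^(3.08/2.5) = 10^1.232 = 17.06.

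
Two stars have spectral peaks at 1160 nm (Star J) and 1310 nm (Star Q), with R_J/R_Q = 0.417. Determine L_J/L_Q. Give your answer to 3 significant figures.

Wien's law gives T ∝ 1/λ_max, so T_J/T_Q = λ_Q/λ_J = 1310/1160 = 1.129.
Then L ∝ R²T⁴ gives L_J/L_Q = (0.417)² × (1.129)⁴ = 0.1739 × 1.626 = 0.2828.

0.283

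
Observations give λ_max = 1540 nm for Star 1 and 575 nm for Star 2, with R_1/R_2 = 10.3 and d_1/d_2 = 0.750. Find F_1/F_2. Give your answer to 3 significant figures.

3.67

Wien's law: T_1/T_2 = λ_2/λ_1 = 575/1540 = 0.3734.
L_1/L_2 = (R_1/R_2)²(T_1/T_2)⁴ = (10.3)²(0.3734)⁴ = 2.062.
F_1/F_2 = (L_1/L_2)/(d_1/d_2)² = 2.062/(0.750)² = 3.666.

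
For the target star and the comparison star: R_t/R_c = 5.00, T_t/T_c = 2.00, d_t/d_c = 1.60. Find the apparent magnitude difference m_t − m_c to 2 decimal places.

-5.48

L_t/L_c = (5.00)²(2.00)⁴ = 400.0.
F_t/F_c = (L_t/L_c)/(d_t/d_c)² = 400.0/2.560 = 156.2.
m_t − m_c = −2.5 log₁₀(156.2) = -5.48.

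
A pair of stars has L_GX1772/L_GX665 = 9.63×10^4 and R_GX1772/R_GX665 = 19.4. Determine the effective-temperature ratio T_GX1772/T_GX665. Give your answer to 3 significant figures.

4.00

L ∝ R²T⁴ gives T ∝ (L/R²)^(1/4), so
T_GX1772/T_GX665 = (9.63×10^4 / 19.4²)^(1/4) = (255.9)^(1/4) = 4.000.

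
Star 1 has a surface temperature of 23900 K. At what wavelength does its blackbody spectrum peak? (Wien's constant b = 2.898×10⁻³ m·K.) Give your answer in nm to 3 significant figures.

121 nm

λ_max = b/T = 2.898×10⁻³ / 23900 = 1.21×10^-7 m = 121.3 nm.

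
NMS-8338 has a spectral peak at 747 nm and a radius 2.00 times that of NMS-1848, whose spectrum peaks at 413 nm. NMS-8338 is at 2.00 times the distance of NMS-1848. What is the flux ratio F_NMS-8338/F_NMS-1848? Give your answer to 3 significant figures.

0.0934

Wien's law: T_NMS-8338/T_NMS-1848 = λ_NMS-1848/λ_NMS-8338 = 413/747 = 0.5529.
L_NMS-8338/L_NMS-1848 = (R_NMS-8338/R_NMS-1848)²(T_NMS-8338/T_NMS-1848)⁴ = (2.00)²(0.5529)⁴ = 0.3737.
F_NMS-8338/F_NMS-1848 = (L_NMS-8338/L_NMS-1848)/(d_NMS-8338/d_NMS-1848)² = 0.3737/(2.00)² = 0.09344.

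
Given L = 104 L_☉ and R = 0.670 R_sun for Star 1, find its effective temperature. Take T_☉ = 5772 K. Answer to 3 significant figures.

T/T_☉ = (L/L_☉)^(1/4) / (R/R_☉)^(1/2)
T = 5772 × (104)^(1/4) / √(0.670) = 5772 × 3.193 / 0.8185 = 2.252×10^4 K.

2.25×10^4 K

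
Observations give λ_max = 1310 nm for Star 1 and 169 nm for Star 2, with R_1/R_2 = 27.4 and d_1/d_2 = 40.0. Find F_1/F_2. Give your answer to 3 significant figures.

Wien's law: T_1/T_2 = λ_2/λ_1 = 169/1310 = 0.1290.
L_1/L_2 = (R_1/R_2)²(T_1/T_2)⁴ = (27.4)²(0.1290)⁴ = 0.2080.
F_1/F_2 = (L_1/L_2)/(d_1/d_2)² = 0.2080/(40.0)² = 1.300×10^-4.

1.30×10^-4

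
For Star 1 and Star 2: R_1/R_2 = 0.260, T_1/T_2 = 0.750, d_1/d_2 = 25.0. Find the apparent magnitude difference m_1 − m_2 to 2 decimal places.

L_1/L_2 = (0.260)²(0.750)⁴ = 0.02139.
F_1/F_2 = (L_1/L_2)/(d_1/d_2)² = 0.02139/625.0 = 3.422×10^-5.
m_1 − m_2 = −2.5 log₁₀(3.422×10^-5) = 11.16.

11.16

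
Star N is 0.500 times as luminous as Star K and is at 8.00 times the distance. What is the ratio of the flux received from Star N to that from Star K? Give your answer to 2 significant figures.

F = L/(4πd²), so F_N/F_K = (L_N/L_K) / (d_N/d_K)²
= 0.500 / (8.00)² = 0.500 / 64.00 = 0.007812.

0.0078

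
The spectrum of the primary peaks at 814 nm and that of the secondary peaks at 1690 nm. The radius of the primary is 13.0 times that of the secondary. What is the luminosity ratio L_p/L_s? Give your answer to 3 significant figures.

Wien's law gives T ∝ 1/λ_max, so T_p/T_s = λ_s/λ_p = 1690/814 = 2.076.
Then L ∝ R²T⁴ gives L_p/L_s = (13.0)² × (2.076)⁴ = 169.0 × 18.58 = 3140.

3.14×10^3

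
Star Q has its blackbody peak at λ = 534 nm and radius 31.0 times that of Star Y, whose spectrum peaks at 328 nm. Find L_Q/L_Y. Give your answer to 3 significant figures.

137

Wien's law gives T ∝ 1/λ_max, so T_Q/T_Y = λ_Y/λ_Q = 328/534 = 0.6142.
Then L ∝ R²T⁴ gives L_Q/L_Y = (31.0)² × (0.6142)⁴ = 961.0 × 0.1423 = 136.8.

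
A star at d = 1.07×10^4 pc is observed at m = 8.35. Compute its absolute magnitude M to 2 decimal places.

M = m − 5 log₁₀(d/10 pc) = 8.35 − 5 log₁₀(1.07×10^4/10)
  = 8.35 − 5 × 3.029 = 8.35 − 15.15 = -6.80.

-6.80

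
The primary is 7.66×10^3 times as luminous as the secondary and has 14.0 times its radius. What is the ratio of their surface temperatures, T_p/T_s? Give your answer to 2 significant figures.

2.5

L ∝ R²T⁴ gives T ∝ (L/R²)^(1/4), so
T_p/T_s = (7.66×10^3 / 14.0²)^(1/4) = (39.08)^(1/4) = 2.500.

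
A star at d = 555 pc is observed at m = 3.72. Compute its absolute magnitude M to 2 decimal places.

M = m − 5 log₁₀(d/10 pc) = 3.72 − 5 log₁₀(555/10)
  = 3.72 − 5 × 1.744 = 3.72 − 8.72 = -5.00.

-5.00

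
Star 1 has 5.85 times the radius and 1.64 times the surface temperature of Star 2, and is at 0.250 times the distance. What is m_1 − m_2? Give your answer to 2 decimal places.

-8.99

L_1/L_2 = (5.85)²(1.64)⁴ = 247.6.
F_1/F_2 = (L_1/L_2)/(d_1/d_2)² = 247.6/0.06250 = 3961.
m_1 − m_2 = −2.5 log₁₀(3961) = -8.99.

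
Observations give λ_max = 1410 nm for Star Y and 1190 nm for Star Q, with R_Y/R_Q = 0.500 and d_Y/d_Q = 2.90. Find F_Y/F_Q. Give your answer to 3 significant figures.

Wien's law: T_Y/T_Q = λ_Q/λ_Y = 1190/1410 = 0.8440.
L_Y/L_Q = (R_Y/R_Q)²(T_Y/T_Q)⁴ = (0.500)²(0.8440)⁴ = 0.1268.
F_Y/F_Q = (L_Y/L_Q)/(d_Y/d_Q)² = 0.1268/(2.90)² = 0.01508.

0.0151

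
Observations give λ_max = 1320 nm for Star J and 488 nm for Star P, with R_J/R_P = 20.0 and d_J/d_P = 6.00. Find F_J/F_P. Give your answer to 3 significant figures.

0.208

Wien's law: T_J/T_P = λ_P/λ_J = 488/1320 = 0.3697.
L_J/L_P = (R_J/R_P)²(T_J/T_P)⁴ = (20.0)²(0.3697)⁴ = 7.472.
F_J/F_P = (L_J/L_P)/(d_J/d_P)² = 7.472/(6.00)² = 0.2076.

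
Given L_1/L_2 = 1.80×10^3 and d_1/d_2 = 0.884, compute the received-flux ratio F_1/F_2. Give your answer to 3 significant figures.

F = L/(4πd²), so F_1/F_2 = (L_1/L_2) / (d_1/d_2)²
= 1.80×10^3 / (0.884)² = 1.80×10^3 / 0.7815 = 2303.

2.30×10^3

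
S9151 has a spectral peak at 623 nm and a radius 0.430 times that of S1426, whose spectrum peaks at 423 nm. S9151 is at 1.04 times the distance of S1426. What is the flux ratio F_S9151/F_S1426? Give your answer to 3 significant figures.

Wien's law: T_S9151/T_S1426 = λ_S1426/λ_S9151 = 423/623 = 0.6790.
L_S9151/L_S1426 = (R_S9151/R_S1426)²(T_S9151/T_S1426)⁴ = (0.430)²(0.6790)⁴ = 0.03930.
F_S9151/F_S1426 = (L_S9151/L_S1426)/(d_S9151/d_S1426)² = 0.03930/(1.04)² = 0.03633.

0.0363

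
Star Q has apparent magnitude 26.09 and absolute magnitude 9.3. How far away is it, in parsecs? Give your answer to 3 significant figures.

m − M = 5 log₁₀(d/10 pc)
26.09 − (9.3) = 16.79 = 5 log₁₀(d/10)
d = 10 × 10^(16.79/5) = 10 × 10^3.358 = 2.280×10^4 pc.

2.28×10^4 pc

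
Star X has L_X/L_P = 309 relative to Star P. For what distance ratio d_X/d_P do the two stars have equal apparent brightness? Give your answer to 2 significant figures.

18

Equal flux requires L_X/d_X² = L_P/d_P², so d_X/d_P = √(L_X/L_P)
= √(309) = 17.58.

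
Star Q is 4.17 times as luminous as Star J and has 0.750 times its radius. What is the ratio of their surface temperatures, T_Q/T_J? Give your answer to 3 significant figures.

1.65

L ∝ R²T⁴ gives T ∝ (L/R²)^(1/4), so
T_Q/T_J = (4.17 / 0.750²)^(1/4) = (7.413)^(1/4) = 1.650.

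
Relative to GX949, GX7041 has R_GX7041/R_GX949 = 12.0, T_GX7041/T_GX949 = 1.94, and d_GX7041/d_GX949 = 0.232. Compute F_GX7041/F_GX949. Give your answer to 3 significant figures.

L_GX7041/L_GX949 = (R_GX7041/R_GX949)²(T_GX7041/T_GX949)⁴ = (12.0)² × (1.94)⁴ = 2040.
F_GX7041/F_GX949 = (L_GX7041/L_GX949)/(d_GX7041/d_GX949)² = 2040 / (0.232)² = 3.790×10^4.

3.79×10^4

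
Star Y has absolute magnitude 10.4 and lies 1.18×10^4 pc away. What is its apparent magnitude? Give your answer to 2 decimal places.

25.76

m = M + 5 log₁₀(d/10 pc) = 10.4 + 5 log₁₀(1.18×10^4/10)
  = 10.4 + 5 × 3.072 = 10.4 + 15.36 = 25.76.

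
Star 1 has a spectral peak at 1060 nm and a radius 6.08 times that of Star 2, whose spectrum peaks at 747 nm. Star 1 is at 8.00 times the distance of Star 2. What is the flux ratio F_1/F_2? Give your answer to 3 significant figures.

Wien's law: T_1/T_2 = λ_2/λ_1 = 747/1060 = 0.7047.
L_1/L_2 = (R_1/R_2)²(T_1/T_2)⁴ = (6.08)²(0.7047)⁴ = 9.117.
F_1/F_2 = (L_1/L_2)/(d_1/d_2)² = 9.117/(8.00)² = 0.1425.

0.142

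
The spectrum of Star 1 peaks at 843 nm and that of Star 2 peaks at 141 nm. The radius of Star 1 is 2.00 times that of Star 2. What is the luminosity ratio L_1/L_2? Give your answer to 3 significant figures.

0.00313

Wien's law gives T ∝ 1/λ_max, so T_1/T_2 = λ_2/λ_1 = 141/843 = 0.1673.
Then L ∝ R²T⁴ gives L_1/L_2 = (2.00)² × (0.1673)⁴ = 4.000 × 7.826×10^-4 = 0.003131.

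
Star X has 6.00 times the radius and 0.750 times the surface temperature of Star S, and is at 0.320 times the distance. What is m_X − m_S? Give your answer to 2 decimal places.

-5.12

L_X/L_S = (6.00)²(0.750)⁴ = 11.39.
F_X/F_S = (L_X/L_S)/(d_X/d_S)² = 11.39/0.1024 = 111.2.
m_X − m_S = −2.5 log₁₀(111.2) = -5.12.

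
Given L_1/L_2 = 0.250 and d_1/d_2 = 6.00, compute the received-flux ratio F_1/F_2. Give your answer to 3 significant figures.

0.00694

F = L/(4πd²), so F_1/F_2 = (L_1/L_2) / (d_1/d_2)²
= 0.250 / (6.00)² = 0.250 / 36.00 = 0.006944.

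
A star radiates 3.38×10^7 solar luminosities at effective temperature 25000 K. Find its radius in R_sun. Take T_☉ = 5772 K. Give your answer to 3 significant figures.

R/R_☉ = √(L/L_☉) / (T/T_☉)² = √(3.38×10^7) / (4.331)²
       = 5814 / 18.76 = 309.9.

310 R_sun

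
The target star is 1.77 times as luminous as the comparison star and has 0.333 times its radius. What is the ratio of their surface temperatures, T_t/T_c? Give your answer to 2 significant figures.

2.0

L ∝ R²T⁴ gives T ∝ (L/R²)^(1/4), so
T_t/T_c = (1.77 / 0.333²)^(1/4) = (15.96)^(1/4) = 1.999.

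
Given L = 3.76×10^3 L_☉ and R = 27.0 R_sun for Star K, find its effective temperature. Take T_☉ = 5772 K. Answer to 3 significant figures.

8.70×10^3 K

T/T_☉ = (L/L_☉)^(1/4) / (R/R_☉)^(1/2)
T = 5772 × (3.76×10^3)^(1/4) / √(27.0) = 5772 × 7.831 / 5.196 = 8698 K.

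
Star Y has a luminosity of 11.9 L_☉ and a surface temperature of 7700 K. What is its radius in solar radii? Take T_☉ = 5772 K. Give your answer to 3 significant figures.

R/R_☉ = √(L/L_☉) / (T/T_☉)² = √(11.9) / (1.334)²
       = 3.450 / 1.780 = 1.938.

1.94 solar radii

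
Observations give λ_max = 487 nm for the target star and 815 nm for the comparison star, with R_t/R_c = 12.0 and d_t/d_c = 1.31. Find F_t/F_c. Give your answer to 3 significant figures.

Wien's law: T_t/T_c = λ_c/λ_t = 815/487 = 1.674.
L_t/L_c = (R_t/R_c)²(T_t/T_c)⁴ = (12.0)²(1.674)⁴ = 1129.
F_t/F_c = (L_t/L_c)/(d_t/d_c)² = 1129/(1.31)² = 658.2.

658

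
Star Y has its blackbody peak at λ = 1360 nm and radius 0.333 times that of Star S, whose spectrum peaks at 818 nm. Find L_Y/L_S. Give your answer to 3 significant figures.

Wien's law gives T ∝ 1/λ_max, so T_Y/T_S = λ_S/λ_Y = 818/1360 = 0.6015.
Then L ∝ R²T⁴ gives L_Y/L_S = (0.333)² × (0.6015)⁴ = 0.1109 × 0.1309 = 0.01451.

0.0145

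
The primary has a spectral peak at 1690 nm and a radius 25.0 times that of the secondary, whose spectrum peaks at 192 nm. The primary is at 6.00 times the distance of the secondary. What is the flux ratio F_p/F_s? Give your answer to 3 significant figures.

Wien's law: T_p/T_s = λ_s/λ_p = 192/1690 = 0.1136.
L_p/L_s = (R_p/R_s)²(T_p/T_s)⁴ = (25.0)²(0.1136)⁴ = 0.1041.
F_p/F_s = (L_p/L_s)/(d_p/d_s)² = 0.1041/(6.00)² = 0.002892.

0.00289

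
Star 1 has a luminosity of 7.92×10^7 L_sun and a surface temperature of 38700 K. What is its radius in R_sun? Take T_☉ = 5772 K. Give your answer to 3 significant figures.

198 R_sun

R/R_☉ = √(L/L_☉) / (T/T_☉)² = √(7.92×10^7) / (6.705)²
       = 8899 / 44.95 = 198.0.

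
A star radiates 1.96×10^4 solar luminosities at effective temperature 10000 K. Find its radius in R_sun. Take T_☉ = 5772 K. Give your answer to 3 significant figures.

R/R_☉ = √(L/L_☉) / (T/T_☉)² = √(1.96×10^4) / (1.733)²
       = 140.0 / 3.002 = 46.64.

46.6 R_sun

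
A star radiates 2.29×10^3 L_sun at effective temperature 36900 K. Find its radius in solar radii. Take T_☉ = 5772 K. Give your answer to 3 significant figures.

1.17 solar radii

R/R_☉ = √(L/L_☉) / (T/T_☉)² = √(2.29×10^3) / (6.393)²
       = 47.85 / 40.87 = 1.171.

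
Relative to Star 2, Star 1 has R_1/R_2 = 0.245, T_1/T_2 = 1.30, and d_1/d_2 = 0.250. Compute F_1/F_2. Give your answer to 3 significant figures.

L_1/L_2 = (R_1/R_2)²(T_1/T_2)⁴ = (0.245)² × (1.30)⁴ = 0.1714.
F_1/F_2 = (L_1/L_2)/(d_1/d_2)² = 0.1714 / (0.250)² = 2.743.

2.74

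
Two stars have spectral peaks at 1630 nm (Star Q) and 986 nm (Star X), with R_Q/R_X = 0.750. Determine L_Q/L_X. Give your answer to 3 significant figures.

0.0753

Wien's law gives T ∝ 1/λ_max, so T_Q/T_X = λ_X/λ_Q = 986/1630 = 0.6049.
Then L ∝ R²T⁴ gives L_Q/L_X = (0.750)² × (0.6049)⁴ = 0.5625 × 0.1339 = 0.07531.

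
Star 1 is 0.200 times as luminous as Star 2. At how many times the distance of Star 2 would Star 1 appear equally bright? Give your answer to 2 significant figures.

0.45

Equal flux requires L_1/d_1² = L_2/d_2², so d_1/d_2 = √(L_1/L_2)
= √(0.200) = 0.4472.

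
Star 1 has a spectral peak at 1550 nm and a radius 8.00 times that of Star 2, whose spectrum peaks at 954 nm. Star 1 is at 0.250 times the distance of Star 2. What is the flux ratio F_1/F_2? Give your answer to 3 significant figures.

Wien's law: T_1/T_2 = λ_2/λ_1 = 954/1550 = 0.6155.
L_1/L_2 = (R_1/R_2)²(T_1/T_2)⁴ = (8.00)²(0.6155)⁴ = 9.184.
F_1/F_2 = (L_1/L_2)/(d_1/d_2)² = 9.184/(0.250)² = 146.9.

147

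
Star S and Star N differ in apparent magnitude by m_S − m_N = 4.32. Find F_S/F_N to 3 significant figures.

0.0187

F_S/F_N = 10^(−(m_S − m_N)/2.5) = 10^(-4.32/2.5) = 10^-1.728 = 0.01871.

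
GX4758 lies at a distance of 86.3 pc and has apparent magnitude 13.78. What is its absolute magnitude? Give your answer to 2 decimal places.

M = m − 5 log₁₀(d/10 pc) = 13.78 − 5 log₁₀(86.3/10)
  = 13.78 − 5 × 0.936 = 13.78 − 4.68 = 9.10.

9.10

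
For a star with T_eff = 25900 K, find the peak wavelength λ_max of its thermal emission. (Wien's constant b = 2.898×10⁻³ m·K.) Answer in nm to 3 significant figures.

112 nm

λ_max = b/T = 2.898×10⁻³ / 25900 = 1.12×10^-7 m = 111.9 nm.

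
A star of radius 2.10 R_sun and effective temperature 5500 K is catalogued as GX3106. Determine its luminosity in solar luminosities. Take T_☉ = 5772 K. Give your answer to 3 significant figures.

3.64 solar luminosities

L/L_☉ = (R/R_☉)² (T/T_☉)⁴ = (2.10)² × (5500/5772)⁴
       = 4.410 × (0.9529)⁴ = 4.410 × 0.8244 = 3.636.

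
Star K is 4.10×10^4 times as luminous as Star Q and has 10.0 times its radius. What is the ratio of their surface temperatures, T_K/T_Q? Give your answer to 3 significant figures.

4.50

L ∝ R²T⁴ gives T ∝ (L/R²)^(1/4), so
T_K/T_Q = (4.10×10^4 / 10.0²)^(1/4) = (410.0)^(1/4) = 4.500.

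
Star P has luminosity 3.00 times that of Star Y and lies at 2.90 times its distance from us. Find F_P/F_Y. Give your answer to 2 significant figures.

F = L/(4πd²), so F_P/F_Y = (L_P/L_Y) / (d_P/d_Y)²
= 3.00 / (2.90)² = 3.00 / 8.410 = 0.3567.

0.36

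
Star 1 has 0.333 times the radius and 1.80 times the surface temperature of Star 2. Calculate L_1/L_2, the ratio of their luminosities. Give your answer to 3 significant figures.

From the Stefan–Boltzmann law, L ∝ R²T⁴, so
L_1/L_2 = (R_1/R_2)² (T_1/T_2)⁴ = (0.333)² × (1.80)⁴ = 0.1109 × 10.50 = 1.164.

1.16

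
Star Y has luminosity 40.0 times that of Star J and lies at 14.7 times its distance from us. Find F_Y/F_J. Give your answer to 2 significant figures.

F = L/(4πd²), so F_Y/F_J = (L_Y/L_J) / (d_Y/d_J)²
= 40.0 / (14.7)² = 40.0 / 216.1 = 0.1851.

0.19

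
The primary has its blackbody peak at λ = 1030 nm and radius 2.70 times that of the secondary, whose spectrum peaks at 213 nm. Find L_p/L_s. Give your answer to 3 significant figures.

0.0133

Wien's law gives T ∝ 1/λ_max, so T_p/T_s = λ_s/λ_p = 213/1030 = 0.2068.
Then L ∝ R²T⁴ gives L_p/L_s = (2.70)² × (0.2068)⁴ = 7.290 × 0.001829 = 0.01333.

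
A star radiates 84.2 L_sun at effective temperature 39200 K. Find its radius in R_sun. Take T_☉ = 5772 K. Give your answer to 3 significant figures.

R/R_☉ = √(L/L_☉) / (T/T_☉)² = √(84.2) / (6.791)²
       = 9.176 / 46.12 = 0.1989.

0.199 R_sun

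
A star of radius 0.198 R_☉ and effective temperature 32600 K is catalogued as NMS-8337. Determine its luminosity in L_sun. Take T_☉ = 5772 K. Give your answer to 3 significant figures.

L/L_☉ = (R/R_☉)² (T/T_☉)⁴ = (0.198)² × (32600/5772)⁴
       = 0.03920 × (5.648)⁴ = 0.03920 × 1018 = 39.89.

39.9 L_sun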